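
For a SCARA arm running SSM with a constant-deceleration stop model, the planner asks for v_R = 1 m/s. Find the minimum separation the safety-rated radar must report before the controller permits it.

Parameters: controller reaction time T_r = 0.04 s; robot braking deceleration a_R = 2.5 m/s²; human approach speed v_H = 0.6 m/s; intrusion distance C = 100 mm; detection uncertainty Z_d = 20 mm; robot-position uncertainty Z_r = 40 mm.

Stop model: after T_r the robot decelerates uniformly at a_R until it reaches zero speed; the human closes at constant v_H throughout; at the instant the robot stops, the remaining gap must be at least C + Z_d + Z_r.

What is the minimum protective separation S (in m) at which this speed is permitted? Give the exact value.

braking lasts T_s = 1/(5/2) = 0.4000 s
robot covers v_R·T_r = 1.0000·0.0400 = 0.0400 m before braking
braking distance = 1.0000²/(2·2.5000) = 0.2000 m
human over T_r+T_s: 0.6000·(0.0400+0.4000) = 0.2640 m
C+Z_d+Z_r = 0.1000+0.0200+0.0400 = 0.1600 m
S_min ≈ 0.0400+0.2000+0.2640+0.1600  ⇒  S_min = 83/125 m

S_min = 83/125 m = 0.6640 m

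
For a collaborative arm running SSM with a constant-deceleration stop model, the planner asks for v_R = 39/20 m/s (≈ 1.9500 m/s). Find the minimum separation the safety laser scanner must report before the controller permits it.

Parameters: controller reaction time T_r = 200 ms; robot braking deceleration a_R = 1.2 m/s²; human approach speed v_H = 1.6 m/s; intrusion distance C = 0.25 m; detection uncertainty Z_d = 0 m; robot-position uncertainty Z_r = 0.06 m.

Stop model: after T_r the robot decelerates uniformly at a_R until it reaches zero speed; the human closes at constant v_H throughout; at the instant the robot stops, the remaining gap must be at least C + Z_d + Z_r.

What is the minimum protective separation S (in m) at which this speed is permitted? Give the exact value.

S_min = 8327/1600 m = 5.2044 m

braking lasts T_s = (39/20)/(6/5) = 1.6250 s
robot covers v_R·T_r = 1.9500·0.2000 = 0.3900 m before braking
robot covers 1.9500·1.6250 − ½·1.2000·1.6250² = 1.5844 m while stopping
human closes 1.6000·1.8250 = 2.9200 m
margins: 0.2500+0.0000+0.0600 = 0.3100 m
S_min ≈ 0.3900+1.5844+2.9200+0.3100  ⇒  S_min = 8327/1600 m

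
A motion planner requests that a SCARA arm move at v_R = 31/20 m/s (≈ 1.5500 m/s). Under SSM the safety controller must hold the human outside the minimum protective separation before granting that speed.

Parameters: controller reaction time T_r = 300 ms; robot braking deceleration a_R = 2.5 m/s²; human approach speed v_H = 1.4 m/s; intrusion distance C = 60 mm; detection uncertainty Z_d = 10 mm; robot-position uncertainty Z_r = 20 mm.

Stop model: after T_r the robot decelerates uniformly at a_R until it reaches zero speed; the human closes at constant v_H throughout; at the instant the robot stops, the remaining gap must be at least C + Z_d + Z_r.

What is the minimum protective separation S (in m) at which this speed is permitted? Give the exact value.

S_min = 4647/2000 m = 2.3235 m

braking lasts T_s = (31/20)/(5/2) = 0.6200 s
robot in T_r: 1.5500·0.3000 = 0.4650 m
robot covers 1.5500·0.6200 − ½·2.5000·0.6200² = 0.4805 m while stopping
human closes 1.4000·0.9200 = 1.2880 m
margins: 0.0600+0.0100+0.0200 = 0.0900 m
S_min ≈ 0.4650+0.4805+1.2880+0.0900  ⇒  S_min = 4647/2000 m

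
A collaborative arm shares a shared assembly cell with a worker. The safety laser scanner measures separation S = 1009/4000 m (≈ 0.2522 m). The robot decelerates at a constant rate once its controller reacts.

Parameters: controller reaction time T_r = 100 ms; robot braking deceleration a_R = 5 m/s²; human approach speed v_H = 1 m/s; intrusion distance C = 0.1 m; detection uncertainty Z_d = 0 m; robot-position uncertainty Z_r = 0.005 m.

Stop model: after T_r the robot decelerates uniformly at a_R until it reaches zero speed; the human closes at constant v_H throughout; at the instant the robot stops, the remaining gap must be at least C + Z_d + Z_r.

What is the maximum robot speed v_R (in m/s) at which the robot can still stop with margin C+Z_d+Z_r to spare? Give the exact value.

collect terms ⇒ (1/10)·v_R² + (3/10)·v_R + (-189/4000) = 0
  disc = (3/10)² − 4·(1/10)·(-189/4000) = 1089/10000 ; √disc = 33/100
  v_R = (−(3/10) + 33/100) / (2·(1/10)) = 3/20 m/s
check:
braking lasts T_s = (3/20)/5 = 0.0300 s
robot in T_r: 0.1500·0.1000 = 0.0150 m
robot covers 0.1500·0.0300 − ½·5.0000·0.0300² = 0.0022 m while stopping
human closes 1.0000·0.1300 = 0.1300 m
margins: 0.1000+0.0000+0.0050 = 0.1050 m
sum ≈ 0.0150+0.0022+0.1300+0.1050 ≈ 0.2522 m = S ✓

v_R_max = 3/20 m/s = 0.1500 m/s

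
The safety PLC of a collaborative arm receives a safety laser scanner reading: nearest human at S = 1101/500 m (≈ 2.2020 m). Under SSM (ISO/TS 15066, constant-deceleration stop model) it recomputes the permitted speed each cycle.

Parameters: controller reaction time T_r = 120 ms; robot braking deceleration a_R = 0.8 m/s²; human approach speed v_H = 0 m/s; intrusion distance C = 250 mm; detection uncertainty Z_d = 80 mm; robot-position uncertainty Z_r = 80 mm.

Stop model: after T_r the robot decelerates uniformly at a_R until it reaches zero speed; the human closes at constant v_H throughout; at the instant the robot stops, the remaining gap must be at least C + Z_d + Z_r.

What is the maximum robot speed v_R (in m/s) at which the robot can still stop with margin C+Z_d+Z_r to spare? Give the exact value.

v_R_max = 8/5 m/s = 1.6000 m/s

collect terms ⇒ (5/8)·v_R² + (3/25)·v_R + (-224/125) = 0
  disc = (3/25)² − 4·(5/8)·(-224/125) = 2809/625 ; √disc = 53/25
  v_R = (−(3/25) + 53/25) / (2·(5/8)) = 8/5 m/s
check:
stop time T_s = (8/5)/(4/5) = 2.0000 s
reaction-phase robot travel = 1.6000·0.1200 = 0.1920 m
braking distance = 1.6000²/(2·0.8000) = 1.6000 m
person approaches 0.0000·(0.1200+2.0000) = 0.0000 m
residual clearance needed = 0.2500+0.0800+0.0800 = 0.4100 m
sum ≈ 0.1920+1.6000+0.0000+0.4100 ≈ 2.2020 m = S ✓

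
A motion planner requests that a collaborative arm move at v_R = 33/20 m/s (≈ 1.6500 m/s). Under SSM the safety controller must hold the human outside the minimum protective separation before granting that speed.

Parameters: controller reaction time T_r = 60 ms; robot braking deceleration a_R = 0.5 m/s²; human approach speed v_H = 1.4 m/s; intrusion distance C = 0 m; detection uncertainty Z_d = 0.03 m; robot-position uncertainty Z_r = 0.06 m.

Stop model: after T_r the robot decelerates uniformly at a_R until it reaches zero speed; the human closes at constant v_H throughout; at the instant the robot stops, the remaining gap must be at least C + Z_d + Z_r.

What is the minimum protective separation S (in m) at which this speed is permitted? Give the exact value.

stop time T_s = (33/20)/(1/2) = 3.3000 s
robot in T_r: 1.6500·0.0600 = 0.0990 m
robot under decel: 1.6500²/(2·0.5000) = 2.7225 m
human over T_r+T_s: 1.4000·(0.0600+3.3000) = 4.7040 m
residual clearance needed = 0.0000+0.0300+0.0600 = 0.0900 m
S_min ≈ 0.0990+2.7225+4.7040+0.0900  ⇒  S_min = 15231/2000 m

S_min = 15231/2000 m = 7.6155 m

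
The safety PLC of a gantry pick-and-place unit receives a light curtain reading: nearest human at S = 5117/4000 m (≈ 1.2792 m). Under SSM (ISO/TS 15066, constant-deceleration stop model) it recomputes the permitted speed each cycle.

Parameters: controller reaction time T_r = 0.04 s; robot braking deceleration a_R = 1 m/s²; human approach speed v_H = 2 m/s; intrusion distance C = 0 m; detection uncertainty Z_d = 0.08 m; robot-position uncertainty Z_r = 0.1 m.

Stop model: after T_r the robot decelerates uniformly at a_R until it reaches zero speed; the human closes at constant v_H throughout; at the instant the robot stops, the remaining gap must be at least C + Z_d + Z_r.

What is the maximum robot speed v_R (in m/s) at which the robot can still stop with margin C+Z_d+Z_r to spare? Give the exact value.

quadratic (1/2)·v² + (51/25)·v + (-4077/4000) = 0
  disc = (51/25)² − 4·(1/2)·(-4077/4000) = 62001/10000 ; √disc = 249/100
  v_R = (−(51/25) + 249/100) / (2·(1/2)) = 9/20 m/s
check:
stop time T_s = (9/20)/1 = 0.4500 s
reaction-phase robot travel = 0.4500·0.0400 = 0.0180 m
braking distance = 0.4500²/(2·1.0000) = 0.1013 m
human closes 2.0000·0.4900 = 0.9800 m
residual clearance needed = 0.0000+0.0800+0.1000 = 0.1800 m
sum ≈ 0.0180+0.1013+0.9800+0.1800 ≈ 1.2792 m = S ✓

v_R_max = 9/20 m/s = 0.4500 m/s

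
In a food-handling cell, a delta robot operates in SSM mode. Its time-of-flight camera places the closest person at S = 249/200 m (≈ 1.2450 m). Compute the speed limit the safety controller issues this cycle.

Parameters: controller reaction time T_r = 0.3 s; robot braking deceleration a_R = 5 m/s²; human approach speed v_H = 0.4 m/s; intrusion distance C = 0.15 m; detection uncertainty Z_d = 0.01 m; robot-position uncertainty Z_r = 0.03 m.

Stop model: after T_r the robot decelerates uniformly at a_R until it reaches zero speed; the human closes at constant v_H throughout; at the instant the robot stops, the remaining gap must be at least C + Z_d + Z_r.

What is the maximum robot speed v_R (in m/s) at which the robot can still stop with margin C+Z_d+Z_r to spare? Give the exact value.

v_R_max = 17/10 m/s = 1.7000 m/s

at the boundary: (1/10)·v² + (19/50)·v + (-187/200) = 0
  disc = (19/50)² − 4·(1/10)·(-187/200) = 324/625 ; √disc = 18/25
  v_R = (−(19/50) + 18/25) / (2·(1/10)) = 17/10 m/s
check:
T_s = v_R/a_R = (17/10)/5 = 0.3400 s
robot in T_r: 1.7000·0.3000 = 0.5100 m
robot under decel: 1.7000²/(2·5.0000) = 0.2890 m
human closes 0.4000·0.6400 = 0.2560 m
C+Z_d+Z_r = 0.1500+0.0100+0.0300 = 0.1900 m
sum ≈ 0.5100+0.2890+0.2560+0.1900 ≈ 1.2450 m = S ✓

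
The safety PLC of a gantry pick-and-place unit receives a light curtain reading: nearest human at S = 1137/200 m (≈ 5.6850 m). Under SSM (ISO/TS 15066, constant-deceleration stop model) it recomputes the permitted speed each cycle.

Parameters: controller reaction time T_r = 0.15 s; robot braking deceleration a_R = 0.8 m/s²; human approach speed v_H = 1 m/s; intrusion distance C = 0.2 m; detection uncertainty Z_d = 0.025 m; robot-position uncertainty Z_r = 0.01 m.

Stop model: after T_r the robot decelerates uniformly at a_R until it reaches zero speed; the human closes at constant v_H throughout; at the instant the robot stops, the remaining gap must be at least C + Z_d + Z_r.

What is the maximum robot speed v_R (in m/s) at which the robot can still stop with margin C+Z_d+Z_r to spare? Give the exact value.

v_R_max = 2 m/s = 2.0000 m/s

collect terms ⇒ (5/8)·v_R² + (7/5)·v_R + (-53/10) = 0
  disc = (7/5)² − 4·(5/8)·(-53/10) = 1521/100 ; √disc = 39/10
  v_R = (−(7/5) + 39/10) / (2·(5/8)) = 2 m/s
check:
braking lasts T_s = 2/(4/5) = 2.5000 s
reaction-phase robot travel = 2.0000·0.1500 = 0.3000 m
robot under decel: 2.0000²/(2·0.8000) = 2.5000 m
human over T_r+T_s: 1.0000·(0.1500+2.5000) = 2.6500 m
margins: 0.2000+0.0250+0.0100 = 0.2350 m
sum ≈ 0.3000+2.5000+2.6500+0.2350 ≈ 5.6850 m = S ✓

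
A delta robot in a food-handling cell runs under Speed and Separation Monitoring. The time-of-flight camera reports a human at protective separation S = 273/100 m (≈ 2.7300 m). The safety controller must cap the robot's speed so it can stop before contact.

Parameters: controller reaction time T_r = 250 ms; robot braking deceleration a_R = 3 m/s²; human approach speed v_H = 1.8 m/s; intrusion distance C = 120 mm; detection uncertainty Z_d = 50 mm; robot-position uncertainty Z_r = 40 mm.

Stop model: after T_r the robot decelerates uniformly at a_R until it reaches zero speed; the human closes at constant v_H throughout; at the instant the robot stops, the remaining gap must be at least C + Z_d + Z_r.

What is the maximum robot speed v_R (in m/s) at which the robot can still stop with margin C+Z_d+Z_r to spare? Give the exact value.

at the boundary: (1/6)·v² + (17/20)·v + (-207/100) = 0
  disc = (17/20)² − 4·(1/6)·(-207/100) = 841/400 ; √disc = 29/20
  v_R = (−(17/20) + 29/20) / (2·(1/6)) = 9/5 m/s
check:
T_s = v_R/a_R = (9/5)/3 = 0.6000 s
robot covers v_R·T_r = 1.8000·0.2500 = 0.4500 m before braking
robot under decel: 1.8000²/(2·3.0000) = 0.5400 m
human closes 1.8000·0.8500 = 1.5300 m
margins: 0.1200+0.0500+0.0400 = 0.2100 m
sum ≈ 0.4500+0.5400+1.5300+0.2100 ≈ 2.7300 m = S ✓

v_R_max = 9/5 m/s = 1.8000 m/s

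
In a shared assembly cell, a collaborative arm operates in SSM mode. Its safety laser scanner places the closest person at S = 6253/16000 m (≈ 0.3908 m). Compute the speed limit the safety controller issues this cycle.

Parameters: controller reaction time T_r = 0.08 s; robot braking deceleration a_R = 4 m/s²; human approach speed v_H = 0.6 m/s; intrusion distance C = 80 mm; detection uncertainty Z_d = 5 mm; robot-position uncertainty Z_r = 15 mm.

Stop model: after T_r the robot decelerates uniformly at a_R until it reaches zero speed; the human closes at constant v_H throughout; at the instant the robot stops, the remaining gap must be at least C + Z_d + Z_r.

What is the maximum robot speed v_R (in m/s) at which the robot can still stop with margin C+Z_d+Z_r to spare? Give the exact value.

collect terms ⇒ (1/8)·v_R² + (23/100)·v_R + (-777/3200) = 0
  disc = (23/100)² − 4·(1/8)·(-777/3200) = 27889/160000 ; √disc = 167/400
  v_R = (−(23/100) + 167/400) / (2·(1/8)) = 3/4 m/s
check:
stop time T_s = (3/4)/4 = 0.1875 s
robot covers v_R·T_r = 0.7500·0.0800 = 0.0600 m before braking
braking distance = 0.7500²/(2·4.0000) = 0.0703 m
human closes 0.6000·0.2675 = 0.1605 m
margins: 0.0800+0.0050+0.0150 = 0.1000 m
sum ≈ 0.0600+0.0703+0.1605+0.1000 ≈ 0.3908 m = S ✓

v_R_max = 3/4 m/s = 0.7500 m/s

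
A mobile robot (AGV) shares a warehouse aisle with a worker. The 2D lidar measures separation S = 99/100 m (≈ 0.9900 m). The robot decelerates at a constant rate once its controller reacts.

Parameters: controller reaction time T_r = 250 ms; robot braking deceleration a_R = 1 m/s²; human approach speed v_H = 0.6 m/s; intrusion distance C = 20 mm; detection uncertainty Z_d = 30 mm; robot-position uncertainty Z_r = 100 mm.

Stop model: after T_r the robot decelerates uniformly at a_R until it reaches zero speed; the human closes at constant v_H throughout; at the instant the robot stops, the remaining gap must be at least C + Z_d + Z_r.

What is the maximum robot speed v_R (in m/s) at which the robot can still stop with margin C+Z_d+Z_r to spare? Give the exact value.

quadratic (1/2)·v² + (17/20)·v + (-69/100) = 0
  disc = (17/20)² − 4·(1/2)·(-69/100) = 841/400 ; √disc = 29/20
  v_R = (−(17/20) + 29/20) / (2·(1/2)) = 3/5 m/s
check:
stop time T_s = (3/5)/1 = 0.6000 s
reaction-phase robot travel = 0.6000·0.2500 = 0.1500 m
braking distance = 0.6000²/(2·1.0000) = 0.1800 m
person approaches 0.6000·(0.2500+0.6000) = 0.5100 m
margins: 0.0200+0.0300+0.1000 = 0.1500 m
sum ≈ 0.1500+0.1800+0.5100+0.1500 ≈ 0.9900 m = S ✓

v_R_max = 3/5 m/s = 0.6000 m/s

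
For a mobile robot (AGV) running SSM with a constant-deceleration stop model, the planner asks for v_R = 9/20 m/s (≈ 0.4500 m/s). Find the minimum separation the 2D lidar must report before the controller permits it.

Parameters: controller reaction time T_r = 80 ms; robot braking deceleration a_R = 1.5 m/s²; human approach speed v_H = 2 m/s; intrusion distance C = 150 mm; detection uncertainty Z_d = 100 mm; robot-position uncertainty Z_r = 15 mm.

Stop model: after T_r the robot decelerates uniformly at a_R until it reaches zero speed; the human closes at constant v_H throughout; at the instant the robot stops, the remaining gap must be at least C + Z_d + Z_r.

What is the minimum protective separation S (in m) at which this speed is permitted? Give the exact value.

braking lasts T_s = (9/20)/(3/2) = 0.3000 s
robot in T_r: 0.4500·0.0800 = 0.0360 m
robot under decel: 0.4500²/(2·1.5000) = 0.0675 m
human closes 2.0000·0.3800 = 0.7600 m
margins: 0.1500+0.1000+0.0150 = 0.2650 m
S_min ≈ 0.0360+0.0675+0.7600+0.2650  ⇒  S_min = 2257/2000 m

S_min = 2257/2000 m = 1.1285 m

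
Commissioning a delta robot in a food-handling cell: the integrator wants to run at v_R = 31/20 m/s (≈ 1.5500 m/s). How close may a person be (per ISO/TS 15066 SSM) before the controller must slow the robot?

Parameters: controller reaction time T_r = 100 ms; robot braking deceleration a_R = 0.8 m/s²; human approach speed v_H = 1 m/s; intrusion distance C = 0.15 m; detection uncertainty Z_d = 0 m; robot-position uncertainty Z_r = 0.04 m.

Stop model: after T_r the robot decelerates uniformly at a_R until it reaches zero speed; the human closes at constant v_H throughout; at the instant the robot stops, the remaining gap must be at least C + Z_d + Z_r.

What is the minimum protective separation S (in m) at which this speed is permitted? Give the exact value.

S_min = 12429/3200 m = 3.8841 m

stop time T_s = (31/20)/(4/5) = 1.9375 s
robot in T_r: 1.5500·0.1000 = 0.1550 m
robot covers 1.5500·1.9375 − ½·0.8000·1.9375² = 1.5016 m while stopping
human over T_r+T_s: 1.0000·(0.1000+1.9375) = 2.0375 m
C+Z_d+Z_r = 0.1500+0.0000+0.0400 = 0.1900 m
S_min ≈ 0.1550+1.5016+2.0375+0.1900  ⇒  S_min = 12429/3200 m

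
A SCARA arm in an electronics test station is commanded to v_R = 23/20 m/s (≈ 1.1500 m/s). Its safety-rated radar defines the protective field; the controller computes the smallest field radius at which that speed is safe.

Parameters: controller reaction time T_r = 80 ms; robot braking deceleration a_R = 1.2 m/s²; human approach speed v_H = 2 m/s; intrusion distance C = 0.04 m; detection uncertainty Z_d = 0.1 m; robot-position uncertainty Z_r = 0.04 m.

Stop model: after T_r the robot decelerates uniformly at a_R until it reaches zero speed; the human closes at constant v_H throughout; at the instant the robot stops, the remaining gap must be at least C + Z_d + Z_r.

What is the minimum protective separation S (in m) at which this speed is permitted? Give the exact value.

S_min = 69593/24000 m = 2.8997 m

T_s = v_R/a_R = (23/20)/(6/5) = 0.9583 s
robot covers v_R·T_r = 1.1500·0.0800 = 0.0920 m before braking
braking distance = 1.1500²/(2·1.2000) = 0.5510 m
person approaches 2.0000·(0.0800+0.9583) = 2.0767 m
margins: 0.0400+0.1000+0.0400 = 0.1800 m
S_min ≈ 0.0920+0.5510+2.0767+0.1800  ⇒  S_min = 69593/24000 m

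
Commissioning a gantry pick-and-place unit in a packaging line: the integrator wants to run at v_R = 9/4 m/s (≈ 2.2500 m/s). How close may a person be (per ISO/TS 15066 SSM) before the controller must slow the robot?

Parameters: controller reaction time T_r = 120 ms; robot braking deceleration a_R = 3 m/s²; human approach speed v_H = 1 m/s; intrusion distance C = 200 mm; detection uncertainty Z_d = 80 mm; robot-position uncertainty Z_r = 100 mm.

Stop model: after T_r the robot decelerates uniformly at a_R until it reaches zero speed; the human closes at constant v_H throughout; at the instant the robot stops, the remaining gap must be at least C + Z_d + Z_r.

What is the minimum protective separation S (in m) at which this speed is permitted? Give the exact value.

T_s = v_R/a_R = (9/4)/3 = 0.7500 s
robot covers v_R·T_r = 2.2500·0.1200 = 0.2700 m before braking
robot covers 2.2500·0.7500 − ½·3.0000·0.7500² = 0.8438 m while stopping
human over T_r+T_s: 1.0000·(0.1200+0.7500) = 0.8700 m
residual clearance needed = 0.2000+0.0800+0.1000 = 0.3800 m
S_min ≈ 0.2700+0.8438+0.8700+0.3800  ⇒  S_min = 1891/800 m

S_min = 1891/800 m = 2.3638 m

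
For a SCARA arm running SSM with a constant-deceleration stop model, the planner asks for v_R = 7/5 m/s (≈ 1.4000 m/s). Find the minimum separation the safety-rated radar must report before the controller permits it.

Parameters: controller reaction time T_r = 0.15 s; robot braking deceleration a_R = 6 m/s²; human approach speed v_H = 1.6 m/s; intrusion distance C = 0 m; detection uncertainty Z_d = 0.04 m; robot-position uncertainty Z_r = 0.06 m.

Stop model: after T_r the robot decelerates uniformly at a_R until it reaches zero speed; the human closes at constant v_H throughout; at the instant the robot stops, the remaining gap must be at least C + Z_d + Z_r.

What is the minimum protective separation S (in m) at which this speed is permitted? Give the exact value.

S_min = 163/150 m = 1.0867 m

stop time T_s = (7/5)/6 = 0.2333 s
reaction-phase robot travel = 1.4000·0.1500 = 0.2100 m
braking distance = 1.4000²/(2·6.0000) = 0.1633 m
human over T_r+T_s: 1.6000·(0.1500+0.2333) = 0.6133 m
C+Z_d+Z_r = 0.0000+0.0400+0.0600 = 0.1000 m
S_min ≈ 0.2100+0.1633+0.6133+0.1000  ⇒  S_min = 163/150 m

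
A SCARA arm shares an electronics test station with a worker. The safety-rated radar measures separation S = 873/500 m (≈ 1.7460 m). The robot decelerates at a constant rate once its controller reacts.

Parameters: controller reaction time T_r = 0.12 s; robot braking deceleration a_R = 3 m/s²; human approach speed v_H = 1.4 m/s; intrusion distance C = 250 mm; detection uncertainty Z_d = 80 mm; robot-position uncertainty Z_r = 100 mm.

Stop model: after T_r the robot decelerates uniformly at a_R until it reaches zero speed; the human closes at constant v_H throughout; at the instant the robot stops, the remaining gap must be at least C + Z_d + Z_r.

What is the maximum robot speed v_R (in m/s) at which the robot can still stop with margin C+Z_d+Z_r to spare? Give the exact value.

quadratic (1/6)·v² + (44/75)·v + (-287/250) = 0
  disc = (44/75)² − 4·(1/6)·(-287/250) = 6241/5625 ; √disc = 79/75
  v_R = (−(44/75) + 79/75) / (2·(1/6)) = 7/5 m/s
check:
braking lasts T_s = (7/5)/3 = 0.4667 s
robot in T_r: 1.4000·0.1200 = 0.1680 m
braking distance = 1.4000²/(2·3.0000) = 0.3267 m
human closes 1.4000·0.5867 = 0.8213 m
margins: 0.2500+0.0800+0.1000 = 0.4300 m
sum ≈ 0.1680+0.3267+0.8213+0.4300 ≈ 1.7460 m = S ✓

v_R_max = 7/5 m/s = 1.4000 m/s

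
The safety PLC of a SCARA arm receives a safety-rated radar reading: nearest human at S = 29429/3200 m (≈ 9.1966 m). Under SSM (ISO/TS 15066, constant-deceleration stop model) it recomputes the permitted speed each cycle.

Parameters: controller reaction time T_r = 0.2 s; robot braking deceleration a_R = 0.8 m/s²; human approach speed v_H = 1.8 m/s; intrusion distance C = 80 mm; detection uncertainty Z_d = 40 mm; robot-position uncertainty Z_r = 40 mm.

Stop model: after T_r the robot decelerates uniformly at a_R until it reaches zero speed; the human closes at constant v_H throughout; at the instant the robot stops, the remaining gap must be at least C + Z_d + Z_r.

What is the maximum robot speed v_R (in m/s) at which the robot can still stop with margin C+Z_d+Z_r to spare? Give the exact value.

quadratic (5/8)·v² + (49/20)·v + (-5553/640) = 0
  disc = (49/20)² − 4·(5/8)·(-5553/640) = 177241/6400 ; √disc = 421/80
  v_R = (−(49/20) + 421/80) / (2·(5/8)) = 9/4 m/s
check:
T_s = v_R/a_R = (9/4)/(4/5) = 2.8125 s
robot covers v_R·T_r = 2.2500·0.2000 = 0.4500 m before braking
robot covers 2.2500·2.8125 − ½·0.8000·2.8125² = 3.1641 m while stopping
human closes 1.8000·3.0125 = 5.4225 m
residual clearance needed = 0.0800+0.0400+0.0400 = 0.1600 m
sum ≈ 0.4500+3.1641+5.4225+0.1600 ≈ 9.1966 m = S ✓

v_R_max = 9/4 m/s = 2.2500 m/s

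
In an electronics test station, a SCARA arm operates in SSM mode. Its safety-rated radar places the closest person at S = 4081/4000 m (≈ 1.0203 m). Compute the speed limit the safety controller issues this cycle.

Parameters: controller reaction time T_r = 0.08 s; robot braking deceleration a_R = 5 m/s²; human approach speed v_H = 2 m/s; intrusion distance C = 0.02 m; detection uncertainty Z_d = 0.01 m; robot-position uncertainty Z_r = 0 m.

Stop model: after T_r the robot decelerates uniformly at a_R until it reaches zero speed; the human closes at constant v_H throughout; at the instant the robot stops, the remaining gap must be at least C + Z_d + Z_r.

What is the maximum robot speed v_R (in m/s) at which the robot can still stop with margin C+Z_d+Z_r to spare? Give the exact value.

v_R_max = 27/20 m/s = 1.3500 m/s

quadratic (1/10)·v² + (12/25)·v + (-3321/4000) = 0
  disc = (12/25)² − 4·(1/10)·(-3321/4000) = 9/16 ; √disc = 3/4
  v_R = (−(12/25) + 3/4) / (2·(1/10)) = 27/20 m/s
check:
stop time T_s = (27/20)/5 = 0.2700 s
reaction-phase robot travel = 1.3500·0.0800 = 0.1080 m
braking distance = 1.3500²/(2·5.0000) = 0.1822 m
human over T_r+T_s: 2.0000·(0.0800+0.2700) = 0.7000 m
margins: 0.0200+0.0100+0.0000 = 0.0300 m
sum ≈ 0.1080+0.1822+0.7000+0.0300 ≈ 1.0203 m = S ✓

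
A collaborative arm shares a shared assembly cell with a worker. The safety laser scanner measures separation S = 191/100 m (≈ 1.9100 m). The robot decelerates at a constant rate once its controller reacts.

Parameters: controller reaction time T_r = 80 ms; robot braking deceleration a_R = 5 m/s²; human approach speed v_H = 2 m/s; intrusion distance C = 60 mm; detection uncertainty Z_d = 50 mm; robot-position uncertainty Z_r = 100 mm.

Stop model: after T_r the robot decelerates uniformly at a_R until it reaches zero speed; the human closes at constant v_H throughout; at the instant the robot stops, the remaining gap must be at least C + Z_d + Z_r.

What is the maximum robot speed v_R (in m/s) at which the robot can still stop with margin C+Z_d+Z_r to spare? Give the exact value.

v_R_max = 11/5 m/s = 2.2000 m/s

at the boundary: (1/10)·v² + (12/25)·v + (-77/50) = 0
  disc = (12/25)² − 4·(1/10)·(-77/50) = 529/625 ; √disc = 23/25
  v_R = (−(12/25) + 23/25) / (2·(1/10)) = 11/5 m/s
check:
stop time T_s = (11/5)/5 = 0.4400 s
robot covers v_R·T_r = 2.2000·0.0800 = 0.1760 m before braking
braking distance = 2.2000²/(2·5.0000) = 0.4840 m
human over T_r+T_s: 2.0000·(0.0800+0.4400) = 1.0400 m
margins: 0.0600+0.0500+0.1000 = 0.2100 m
sum ≈ 0.1760+0.4840+1.0400+0.2100 ≈ 1.9100 m = S ✓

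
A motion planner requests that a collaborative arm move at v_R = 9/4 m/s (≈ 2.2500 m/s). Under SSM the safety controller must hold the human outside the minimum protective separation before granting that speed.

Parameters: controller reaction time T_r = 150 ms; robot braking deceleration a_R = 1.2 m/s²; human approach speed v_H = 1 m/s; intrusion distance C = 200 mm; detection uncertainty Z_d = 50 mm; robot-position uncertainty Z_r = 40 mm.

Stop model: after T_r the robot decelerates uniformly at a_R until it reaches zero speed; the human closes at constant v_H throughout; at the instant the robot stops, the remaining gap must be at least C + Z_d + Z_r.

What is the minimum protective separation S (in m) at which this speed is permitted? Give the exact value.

S_min = 7619/1600 m = 4.7619 m

braking lasts T_s = (9/4)/(6/5) = 1.8750 s
reaction-phase robot travel = 2.2500·0.1500 = 0.3375 m
robot covers 2.2500·1.8750 − ½·1.2000·1.8750² = 2.1094 m while stopping
person approaches 1.0000·(0.1500+1.8750) = 2.0250 m
residual clearance needed = 0.2000+0.0500+0.0400 = 0.2900 m
S_min ≈ 0.3375+2.1094+2.0250+0.2900  ⇒  S_min = 7619/1600 m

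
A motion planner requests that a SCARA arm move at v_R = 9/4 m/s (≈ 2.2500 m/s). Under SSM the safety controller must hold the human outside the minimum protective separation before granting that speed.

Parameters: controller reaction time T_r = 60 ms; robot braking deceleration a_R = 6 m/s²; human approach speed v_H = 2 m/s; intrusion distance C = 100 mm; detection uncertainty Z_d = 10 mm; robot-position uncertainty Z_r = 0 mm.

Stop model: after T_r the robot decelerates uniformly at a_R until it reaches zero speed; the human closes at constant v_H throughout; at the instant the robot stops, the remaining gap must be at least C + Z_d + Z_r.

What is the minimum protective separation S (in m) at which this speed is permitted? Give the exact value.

S_min = 2459/1600 m = 1.5369 m

T_s = v_R/a_R = (9/4)/6 = 0.3750 s
robot in T_r: 2.2500·0.0600 = 0.1350 m
braking distance = 2.2500²/(2·6.0000) = 0.4219 m
human closes 2.0000·0.4350 = 0.8700 m
margins: 0.1000+0.0100+0.0000 = 0.1100 m
S_min ≈ 0.1350+0.4219+0.8700+0.1100  ⇒  S_min = 2459/1600 m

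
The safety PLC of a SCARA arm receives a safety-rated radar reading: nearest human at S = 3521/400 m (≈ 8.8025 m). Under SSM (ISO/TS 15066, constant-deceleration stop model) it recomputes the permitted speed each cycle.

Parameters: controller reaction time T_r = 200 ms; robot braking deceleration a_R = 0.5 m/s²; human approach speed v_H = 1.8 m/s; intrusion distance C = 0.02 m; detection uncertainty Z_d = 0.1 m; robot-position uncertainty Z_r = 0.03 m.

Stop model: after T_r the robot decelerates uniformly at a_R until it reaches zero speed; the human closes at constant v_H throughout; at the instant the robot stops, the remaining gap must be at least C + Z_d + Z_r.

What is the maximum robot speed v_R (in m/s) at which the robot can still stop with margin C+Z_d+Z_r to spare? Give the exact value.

collect terms ⇒ (1)·v_R² + (19/5)·v_R + (-3317/400) = 0
  disc = (19/5)² − 4·(1)·(-3317/400) = 4761/100 ; √disc = 69/10
  v_R = (−(19/5) + 69/10) / (2·(1)) = 31/20 m/s
check:
T_s = v_R/a_R = (31/20)/(1/2) = 3.1000 s
robot in T_r: 1.5500·0.2000 = 0.3100 m
robot under decel: 1.5500²/(2·0.5000) = 2.4025 m
human closes 1.8000·3.3000 = 5.9400 m
residual clearance needed = 0.0200+0.1000+0.0300 = 0.1500 m
sum ≈ 0.3100+2.4025+5.9400+0.1500 ≈ 8.8025 m = S ✓

v_R_max = 31/20 m/s = 1.5500 m/s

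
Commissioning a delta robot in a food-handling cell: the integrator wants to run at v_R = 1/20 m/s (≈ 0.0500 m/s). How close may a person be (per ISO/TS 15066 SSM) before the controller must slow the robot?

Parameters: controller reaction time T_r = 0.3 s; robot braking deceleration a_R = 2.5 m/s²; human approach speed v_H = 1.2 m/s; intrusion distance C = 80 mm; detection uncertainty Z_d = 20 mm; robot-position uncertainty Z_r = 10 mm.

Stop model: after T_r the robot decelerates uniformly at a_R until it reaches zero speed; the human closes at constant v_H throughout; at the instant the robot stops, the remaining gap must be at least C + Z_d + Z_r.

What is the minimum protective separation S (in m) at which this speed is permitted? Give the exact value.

S_min = 1019/2000 m = 0.5095 m

T_s = v_R/a_R = (1/20)/(5/2) = 0.0200 s
reaction-phase robot travel = 0.0500·0.3000 = 0.0150 m
braking distance = 0.0500²/(2·2.5000) = 0.0005 m
human over T_r+T_s: 1.2000·(0.3000+0.0200) = 0.3840 m
C+Z_d+Z_r = 0.0800+0.0200+0.0100 = 0.1100 m
S_min ≈ 0.0150+0.0005+0.3840+0.1100  ⇒  S_min = 1019/2000 m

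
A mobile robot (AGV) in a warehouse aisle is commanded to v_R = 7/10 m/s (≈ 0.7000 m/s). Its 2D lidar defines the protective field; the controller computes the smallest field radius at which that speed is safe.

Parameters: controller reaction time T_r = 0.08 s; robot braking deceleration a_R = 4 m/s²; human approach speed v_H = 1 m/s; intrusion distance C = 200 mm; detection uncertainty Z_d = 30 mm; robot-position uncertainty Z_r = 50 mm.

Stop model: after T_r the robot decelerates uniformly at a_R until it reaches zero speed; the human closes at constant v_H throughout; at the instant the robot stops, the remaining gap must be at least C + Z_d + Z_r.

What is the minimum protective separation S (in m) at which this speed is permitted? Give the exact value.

stop time T_s = (7/10)/4 = 0.1750 s
robot covers v_R·T_r = 0.7000·0.0800 = 0.0560 m before braking
robot under decel: 0.7000²/(2·4.0000) = 0.0612 m
human over T_r+T_s: 1.0000·(0.0800+0.1750) = 0.2550 m
C+Z_d+Z_r = 0.2000+0.0300+0.0500 = 0.2800 m
S_min ≈ 0.0560+0.0612+0.2550+0.2800  ⇒  S_min = 2609/4000 m

S_min = 2609/4000 m = 0.6522 m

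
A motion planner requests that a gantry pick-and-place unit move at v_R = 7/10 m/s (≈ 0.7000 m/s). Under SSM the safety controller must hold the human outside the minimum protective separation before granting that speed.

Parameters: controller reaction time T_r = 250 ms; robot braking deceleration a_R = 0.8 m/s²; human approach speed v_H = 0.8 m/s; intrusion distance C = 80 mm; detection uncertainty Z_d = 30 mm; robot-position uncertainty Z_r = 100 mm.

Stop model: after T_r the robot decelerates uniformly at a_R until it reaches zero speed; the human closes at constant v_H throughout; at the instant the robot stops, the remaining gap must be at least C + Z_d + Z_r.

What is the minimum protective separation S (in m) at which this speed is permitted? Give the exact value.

T_s = v_R/a_R = (7/10)/(4/5) = 0.8750 s
robot in T_r: 0.7000·0.2500 = 0.1750 m
robot covers 0.7000·0.8750 − ½·0.8000·0.8750² = 0.3063 m while stopping
human closes 0.8000·1.1250 = 0.9000 m
margins: 0.0800+0.0300+0.1000 = 0.2100 m
S_min ≈ 0.1750+0.3063+0.9000+0.2100  ⇒  S_min = 1273/800 m

S_min = 1273/800 m = 1.5913 m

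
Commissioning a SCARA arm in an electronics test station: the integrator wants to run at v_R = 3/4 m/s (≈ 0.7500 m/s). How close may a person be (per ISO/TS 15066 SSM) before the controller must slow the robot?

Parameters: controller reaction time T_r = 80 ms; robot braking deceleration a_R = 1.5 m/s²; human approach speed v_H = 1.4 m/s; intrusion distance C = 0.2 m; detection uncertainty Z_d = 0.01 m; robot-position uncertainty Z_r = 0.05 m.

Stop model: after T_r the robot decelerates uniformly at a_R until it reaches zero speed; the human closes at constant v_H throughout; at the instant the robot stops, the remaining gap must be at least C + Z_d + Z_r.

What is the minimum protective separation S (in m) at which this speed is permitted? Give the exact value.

stop time T_s = (3/4)/(3/2) = 0.5000 s
reaction-phase robot travel = 0.7500·0.0800 = 0.0600 m
robot under decel: 0.7500²/(2·1.5000) = 0.1875 m
person approaches 1.4000·(0.0800+0.5000) = 0.8120 m
residual clearance needed = 0.2000+0.0100+0.0500 = 0.2600 m
S_min ≈ 0.0600+0.1875+0.8120+0.2600  ⇒  S_min = 2639/2000 m

S_min = 2639/2000 m = 1.3195 m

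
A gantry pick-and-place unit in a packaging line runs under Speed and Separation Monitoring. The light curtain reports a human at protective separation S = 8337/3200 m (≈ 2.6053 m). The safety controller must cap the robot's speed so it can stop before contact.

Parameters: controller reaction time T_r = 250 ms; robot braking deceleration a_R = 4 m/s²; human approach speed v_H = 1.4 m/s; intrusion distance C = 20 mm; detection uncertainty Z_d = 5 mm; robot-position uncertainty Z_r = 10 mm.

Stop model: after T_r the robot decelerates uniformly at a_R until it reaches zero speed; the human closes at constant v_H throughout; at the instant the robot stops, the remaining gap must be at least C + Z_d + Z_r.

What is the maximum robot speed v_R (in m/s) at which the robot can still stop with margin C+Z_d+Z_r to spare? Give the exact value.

v_R_max = 49/20 m/s = 2.4500 m/s

quadratic (1/8)·v² + (3/5)·v + (-1421/640) = 0
  disc = (3/5)² − 4·(1/8)·(-1421/640) = 9409/6400 ; √disc = 97/80
  v_R = (−(3/5) + 97/80) / (2·(1/8)) = 49/20 m/s
check:
braking lasts T_s = (49/20)/4 = 0.6125 s
reaction-phase robot travel = 2.4500·0.2500 = 0.6125 m
braking distance = 2.4500²/(2·4.0000) = 0.7503 m
human closes 1.4000·0.8625 = 1.2075 m
C+Z_d+Z_r = 0.0200+0.0050+0.0100 = 0.0350 m
sum ≈ 0.6125+0.7503+1.2075+0.0350 ≈ 2.6053 m = S ✓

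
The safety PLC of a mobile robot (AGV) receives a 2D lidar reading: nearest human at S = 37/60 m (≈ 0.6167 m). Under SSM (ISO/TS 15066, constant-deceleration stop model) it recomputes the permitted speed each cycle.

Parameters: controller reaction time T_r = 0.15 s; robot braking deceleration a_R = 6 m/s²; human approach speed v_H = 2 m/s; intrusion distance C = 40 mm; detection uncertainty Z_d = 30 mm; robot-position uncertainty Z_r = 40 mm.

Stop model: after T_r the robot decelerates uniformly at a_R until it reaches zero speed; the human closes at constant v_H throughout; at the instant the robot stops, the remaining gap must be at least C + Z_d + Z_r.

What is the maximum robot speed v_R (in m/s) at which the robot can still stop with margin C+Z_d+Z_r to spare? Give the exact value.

v_R_max = 2/5 m/s = 0.4000 m/s

quadratic (1/12)·v² + (29/60)·v + (-31/150) = 0
  disc = (29/60)² − 4·(1/12)·(-31/150) = 121/400 ; √disc = 11/20
  v_R = (−(29/60) + 11/20) / (2·(1/12)) = 2/5 m/s
check:
braking lasts T_s = (2/5)/6 = 0.0667 s
reaction-phase robot travel = 0.4000·0.1500 = 0.0600 m
braking distance = 0.4000²/(2·6.0000) = 0.0133 m
human over T_r+T_s: 2.0000·(0.1500+0.0667) = 0.4333 m
residual clearance needed = 0.0400+0.0300+0.0400 = 0.1100 m
sum ≈ 0.0600+0.0133+0.4333+0.1100 ≈ 0.6167 m = S ✓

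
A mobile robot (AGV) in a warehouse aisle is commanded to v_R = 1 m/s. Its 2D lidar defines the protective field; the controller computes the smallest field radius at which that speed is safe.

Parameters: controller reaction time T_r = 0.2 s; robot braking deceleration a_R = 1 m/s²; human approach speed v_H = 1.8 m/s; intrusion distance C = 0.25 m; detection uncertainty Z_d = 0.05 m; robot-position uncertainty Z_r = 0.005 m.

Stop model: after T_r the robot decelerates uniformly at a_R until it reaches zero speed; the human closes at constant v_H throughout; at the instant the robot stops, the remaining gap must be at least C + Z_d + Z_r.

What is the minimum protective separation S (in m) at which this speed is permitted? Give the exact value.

braking lasts T_s = 1/1 = 1.0000 s
robot in T_r: 1.0000·0.2000 = 0.2000 m
robot under decel: 1.0000²/(2·1.0000) = 0.5000 m
person approaches 1.8000·(0.2000+1.0000) = 2.1600 m
residual clearance needed = 0.2500+0.0500+0.0050 = 0.3050 m
S_min ≈ 0.2000+0.5000+2.1600+0.3050  ⇒  S_min = 633/200 m

S_min = 633/200 m = 3.1650 m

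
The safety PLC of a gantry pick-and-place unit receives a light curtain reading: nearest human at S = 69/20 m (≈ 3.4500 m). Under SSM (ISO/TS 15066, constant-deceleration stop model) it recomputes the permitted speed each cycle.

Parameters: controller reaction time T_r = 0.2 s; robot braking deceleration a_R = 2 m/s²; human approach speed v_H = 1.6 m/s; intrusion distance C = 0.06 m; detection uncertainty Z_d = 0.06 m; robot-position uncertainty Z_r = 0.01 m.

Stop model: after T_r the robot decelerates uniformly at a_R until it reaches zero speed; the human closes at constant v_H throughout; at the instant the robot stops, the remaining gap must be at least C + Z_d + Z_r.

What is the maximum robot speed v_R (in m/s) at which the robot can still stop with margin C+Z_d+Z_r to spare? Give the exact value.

at the boundary: (1/4)·v² + (1)·v + (-3) = 0
  disc = (1)² − 4·(1/4)·(-3) = 4 ; √disc = 2
  v_R = (−(1) + 2) / (2·(1/4)) = 2 m/s
check:
stop time T_s = 2/2 = 1.0000 s
robot in T_r: 2.0000·0.2000 = 0.4000 m
braking distance = 2.0000²/(2·2.0000) = 1.0000 m
human over T_r+T_s: 1.6000·(0.2000+1.0000) = 1.9200 m
residual clearance needed = 0.0600+0.0600+0.0100 = 0.1300 m
sum ≈ 0.4000+1.0000+1.9200+0.1300 ≈ 3.4500 m = S ✓

v_R_max = 2 m/s = 2.0000 m/s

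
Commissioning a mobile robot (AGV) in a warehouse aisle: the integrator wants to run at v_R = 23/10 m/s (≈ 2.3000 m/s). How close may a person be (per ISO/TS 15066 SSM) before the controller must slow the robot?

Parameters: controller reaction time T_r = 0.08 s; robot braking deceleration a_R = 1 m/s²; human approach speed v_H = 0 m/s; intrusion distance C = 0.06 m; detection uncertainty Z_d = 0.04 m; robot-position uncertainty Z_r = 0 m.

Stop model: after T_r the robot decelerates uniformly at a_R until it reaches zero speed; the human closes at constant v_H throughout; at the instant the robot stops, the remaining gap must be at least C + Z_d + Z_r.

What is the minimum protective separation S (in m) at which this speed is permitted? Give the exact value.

S_min = 2929/1000 m = 2.9290 m

braking lasts T_s = (23/10)/1 = 2.3000 s
reaction-phase robot travel = 2.3000·0.0800 = 0.1840 m
braking distance = 2.3000²/(2·1.0000) = 2.6450 m
human over T_r+T_s: 0.0000·(0.0800+2.3000) = 0.0000 m
margins: 0.0600+0.0400+0.0000 = 0.1000 m
S_min ≈ 0.1840+2.6450+0.0000+0.1000  ⇒  S_min = 2929/1000 m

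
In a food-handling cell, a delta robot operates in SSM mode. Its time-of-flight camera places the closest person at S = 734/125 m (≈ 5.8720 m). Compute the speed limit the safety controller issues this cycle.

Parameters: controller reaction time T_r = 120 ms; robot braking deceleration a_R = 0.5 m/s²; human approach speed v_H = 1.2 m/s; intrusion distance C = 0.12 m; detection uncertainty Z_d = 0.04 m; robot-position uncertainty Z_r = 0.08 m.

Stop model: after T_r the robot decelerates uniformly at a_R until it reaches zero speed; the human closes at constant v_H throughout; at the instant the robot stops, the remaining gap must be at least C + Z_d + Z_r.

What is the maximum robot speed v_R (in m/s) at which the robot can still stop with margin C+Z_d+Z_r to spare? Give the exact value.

collect terms ⇒ (1)·v_R² + (63/25)·v_R + (-686/125) = 0
  disc = (63/25)² − 4·(1)·(-686/125) = 17689/625 ; √disc = 133/25
  v_R = (−(63/25) + 133/25) / (2·(1)) = 7/5 m/s
check:
stop time T_s = (7/5)/(1/2) = 2.8000 s
reaction-phase robot travel = 1.4000·0.1200 = 0.1680 m
robot covers 1.4000·2.8000 − ½·0.5000·2.8000² = 1.9600 m while stopping
human closes 1.2000·2.9200 = 3.5040 m
C+Z_d+Z_r = 0.1200+0.0400+0.0800 = 0.2400 m
sum ≈ 0.1680+1.9600+3.5040+0.2400 ≈ 5.8720 m = S ✓

v_R_max = 7/5 m/s = 1.4000 m/s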